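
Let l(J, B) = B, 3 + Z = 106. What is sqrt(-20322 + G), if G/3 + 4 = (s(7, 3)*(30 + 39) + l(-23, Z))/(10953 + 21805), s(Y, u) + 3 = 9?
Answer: 3*I*sqrt(20036814862)/2978 ≈ 142.6*I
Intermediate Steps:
Z = 103 (Z = -3 + 106 = 103)
s(Y, u) = 6 (s(Y, u) = -3 + 9 = 6)
G = -35595/2978 (G = -12 + 3*((6*(30 + 39) + 103)/(10953 + 21805)) = -12 + 3*((6*69 + 103)/32758) = -12 + 3*((414 + 103)*(1/32758)) = -12 + 3*(517*(1/32758)) = -12 + 3*(47/2978) = -12 + 141/2978 = -35595/2978 ≈ -11.953)
sqrt(-20322 + G) = sqrt(-20322 - 35595/2978) = sqrt(-60554511/2978) = 3*I*sqrt(20036814862)/2978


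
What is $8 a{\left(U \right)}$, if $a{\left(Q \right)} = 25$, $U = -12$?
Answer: $200$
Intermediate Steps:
$8 a{\left(U \right)} = 8 \cdot 25 = 200$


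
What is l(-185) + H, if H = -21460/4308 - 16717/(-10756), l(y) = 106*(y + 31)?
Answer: -189140378419/11584212 ≈ -16327.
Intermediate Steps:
l(y) = 3286 + 106*y (l(y) = 106*(31 + y) = 3286 + 106*y)
H = -39701731/11584212 (H = -21460*1/4308 - 16717*(-1/10756) = -5365/1077 + 16717/10756 = -39701731/11584212 ≈ -3.4272)
l(-185) + H = (3286 + 106*(-185)) - 39701731/11584212 = (3286 - 19610) - 39701731/11584212 = -16324 - 39701731/11584212 = -189140378419/11584212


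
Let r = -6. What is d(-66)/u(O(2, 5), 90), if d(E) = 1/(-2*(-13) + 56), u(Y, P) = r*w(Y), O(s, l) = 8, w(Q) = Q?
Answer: -1/3936 ≈ -0.00025406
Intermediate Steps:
u(Y, P) = -6*Y
d(E) = 1/82 (d(E) = 1/(26 + 56) = 1/82)
d(-66)/u(O(2, 5), 90) = 1/(82*((-6*8))) = (1/82)/(-48) = (1/82)*(-1/48) = -1/3936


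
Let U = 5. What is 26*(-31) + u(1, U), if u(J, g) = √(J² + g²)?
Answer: -806 + √26 ≈ -800.90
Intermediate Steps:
26*(-31) + u(1, U) = 26*(-31) + √(1² + 5²) = -806 + √(1 + 25) = -806 + √26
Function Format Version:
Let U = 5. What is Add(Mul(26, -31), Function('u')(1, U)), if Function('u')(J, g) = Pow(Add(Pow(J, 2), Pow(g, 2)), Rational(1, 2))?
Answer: Add(-806, Pow(26, Rational(1, 2))) ≈ -800.90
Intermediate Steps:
Add(Mul(26, -31), Function('u')(1, U)) = Add(Mul(26, -31), Pow(Add(Pow(1, 2), Pow(5, 2)), Rational(1, 2))) = Add(-806, Pow(Add(1, 25), Rational(1, 2))) = Add(-806, Pow(26, Rational(1, 2)))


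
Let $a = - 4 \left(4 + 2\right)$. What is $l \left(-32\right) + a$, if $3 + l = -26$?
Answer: $904$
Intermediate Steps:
$a = -24$ ($a = \left(-4\right) 6 = -24$)
$l = -29$ ($l = -3 - 26 = -29$)
$l \left(-32\right) + a = \left(-29\right) \left(-32\right) - 24 = 928 - 24 = 904$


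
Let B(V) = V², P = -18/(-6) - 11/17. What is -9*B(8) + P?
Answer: -9752/17 ≈ -573.65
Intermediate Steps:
P = 40/17 (P = -18*(-⅙) - 11*1/17 = 3 - 11/17 = 40/17 ≈ 2.3529)
-9*B(8) + P = -9*8² + 40/17 = -9*64 + 40/17 = -576 + 40/17 = -9752/17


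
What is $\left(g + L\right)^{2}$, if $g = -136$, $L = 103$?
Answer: $1089$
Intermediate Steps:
$\left(g + L\right)^{2} = \left(-136 + 103\right)^{2} = \left(-33\right)^{2} = 1089$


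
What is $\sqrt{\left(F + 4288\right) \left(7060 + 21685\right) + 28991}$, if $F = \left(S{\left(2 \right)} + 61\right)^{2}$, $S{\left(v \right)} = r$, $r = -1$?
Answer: $\sqrt{226769551} \approx 15059.0$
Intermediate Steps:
$S{\left(v \right)} = -1$
$F = 3600$ ($F = \left(-1 + 61\right)^{2} = 60^{2} = 3600$)
$\sqrt{\left(F + 4288\right) \left(7060 + 21685\right) + 28991} = \sqrt{\left(3600 + 4288\right) \left(7060 + 21685\right) + 28991} = \sqrt{7888 \cdot 28745 + 28991} = \sqrt{226740560 + 28991} = \sqrt{226769551}$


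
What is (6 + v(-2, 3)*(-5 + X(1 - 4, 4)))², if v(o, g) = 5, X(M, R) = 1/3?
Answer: 2704/9 ≈ 300.44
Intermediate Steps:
X(M, R) = ⅓
(6 + v(-2, 3)*(-5 + X(1 - 4, 4)))² = (6 + 5*(-5 + ⅓))² = (6 + 5*(-14/3))² = (6 - 70/3)² = (-52/3)² = 2704/9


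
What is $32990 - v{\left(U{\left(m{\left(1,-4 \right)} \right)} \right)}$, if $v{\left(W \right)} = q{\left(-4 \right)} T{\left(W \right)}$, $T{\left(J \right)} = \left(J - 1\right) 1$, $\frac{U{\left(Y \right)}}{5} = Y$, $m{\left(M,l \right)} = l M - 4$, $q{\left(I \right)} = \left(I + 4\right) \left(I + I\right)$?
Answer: $32990$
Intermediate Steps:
$q{\left(I \right)} = 2 I \left(4 + I\right)$ ($q{\left(I \right)} = \left(4 + I\right) 2 I = 2 I \left(4 + I\right)$)
$m{\left(M,l \right)} = -4 + M l$ ($m{\left(M,l \right)} = M l - 4 = -4 + M l$)
$U{\left(Y \right)} = 5 Y$
$T{\left(J \right)} = -1 + J$ ($T{\left(J \right)} = \left(-1 + J\right) 1 = -1 + J$)
$v{\left(W \right)} = 0$ ($v{\left(W \right)} = 2 \left(-4\right) \left(4 - 4\right) \left(-1 + W\right) = 2 \left(-4\right) 0 \left(-1 + W\right) = 0 \left(-1 + W\right) = 0$)
$32990 - v{\left(U{\left(m{\left(1,-4 \right)} \right)} \right)} = 32990 - 0 = 32990 + 0 = 32990$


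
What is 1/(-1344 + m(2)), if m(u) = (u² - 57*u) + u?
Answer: -1/1452 ≈ -0.00068871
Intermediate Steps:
m(u) = u² - 56*u
1/(-1344 + m(2)) = 1/(-1344 + 2*(-56 + 2)) = 1/(-1344 + 2*(-54)) = 1/(-1344 - 108) = 1/(-1452) = -1/1452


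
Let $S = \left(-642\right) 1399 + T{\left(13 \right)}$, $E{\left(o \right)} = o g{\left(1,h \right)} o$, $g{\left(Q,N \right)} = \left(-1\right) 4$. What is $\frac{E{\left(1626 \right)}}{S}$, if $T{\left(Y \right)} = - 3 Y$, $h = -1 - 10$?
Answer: $\frac{3525168}{299399} \approx 11.774$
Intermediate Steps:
$h = -11$ ($h = -1 - 10 = -11$)
$g{\left(Q,N \right)} = -4$
$E{\left(o \right)} = - 4 o^{2}$ ($E{\left(o \right)} = o \left(-4\right) o = - 4 o o = - 4 o^{2}$)
$S = -898197$ ($S = \left(-642\right) 1399 - 39 = -898158 - 39 = -898197$)
$\frac{E{\left(1626 \right)}}{S} = \frac{\left(-4\right) 1626^{2}}{-898197} = \left(-4\right) 2643876 \left(- \frac{1}{898197}\right) = \left(-10575504\right) \left(- \frac{1}{898197}\right) = \frac{3525168}{299399}$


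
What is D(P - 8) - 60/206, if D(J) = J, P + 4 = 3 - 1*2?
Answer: -1163/103 ≈ -11.291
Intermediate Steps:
P = -3 (P = -4 + (3 - 1*2) = -4 + (3 - 2) = -4 + 1 = -3)
D(P - 8) - 60/206 = (-3 - 8) - 60/206 = -11 - 60*1/206 = -11 - 30/103 = -1163/103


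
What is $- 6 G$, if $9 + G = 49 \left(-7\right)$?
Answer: $2112$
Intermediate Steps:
$G = -352$ ($G = -9 + 49 \left(-7\right) = -9 - 343 = -352$)
$- 6 G = \left(-6\right) \left(-352\right) = 2112$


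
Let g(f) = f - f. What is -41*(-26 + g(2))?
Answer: 1066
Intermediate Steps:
g(f) = 0
-41*(-26 + g(2)) = -41*(-26 + 0) = -41*(-26) = 1066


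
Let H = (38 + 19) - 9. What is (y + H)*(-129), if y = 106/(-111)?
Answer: -224546/37 ≈ -6068.8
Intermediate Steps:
y = -106/111 (y = 106*(-1/111) = -106/111 ≈ -0.95496)
H = 48 (H = 57 - 9 = 48)
(y + H)*(-129) = (-106/111 + 48)*(-129) = (5222/111)*(-129) = -224546/37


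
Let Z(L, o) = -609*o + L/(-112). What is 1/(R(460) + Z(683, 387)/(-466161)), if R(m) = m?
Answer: 52210032/24043011899 ≈ 0.0021715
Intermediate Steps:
Z(L, o) = -609*o - L/112 (Z(L, o) = -609*o + L*(-1/112) = -609*o - L/112)
1/(R(460) + Z(683, 387)/(-466161)) = 1/(460 + (-609*387 - 1/112*683)/(-466161)) = 1/(460 + (-235683 - 683/112)*(-1/466161)) = 1/(460 - 26397179/112*(-1/466161)) = 1/(460 + 26397179/52210032) = 1/(24043011899/52210032) = 52210032/24043011899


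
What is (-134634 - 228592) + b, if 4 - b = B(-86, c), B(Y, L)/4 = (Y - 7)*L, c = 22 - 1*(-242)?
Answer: -265014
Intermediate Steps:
c = 264 (c = 22 + 242 = 264)
B(Y, L) = 4*L*(-7 + Y) (B(Y, L) = 4*((Y - 7)*L) = 4*((-7 + Y)*L) = 4*(L*(-7 + Y)) = 4*L*(-7 + Y))
b = 98212 (b = 4 - 4*264*(-7 - 86) = 4 - 4*264*(-93) = 4 - 1*(-98208) = 4 + 98208 = 98212)
(-134634 - 228592) + b = (-134634 - 228592) + 98212 = -363226 + 98212 = -265014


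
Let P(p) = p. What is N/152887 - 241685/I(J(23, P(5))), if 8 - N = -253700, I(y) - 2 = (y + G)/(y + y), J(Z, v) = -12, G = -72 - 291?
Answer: -42224026276/3079581 ≈ -13711.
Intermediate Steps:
G = -363
I(y) = 2 + (-363 + y)/(2*y) (I(y) = 2 + (y - 363)/(y + y) = 2 + (-363 + y)/((2*y)) = 2 + (-363 + y)*(1/(2*y)) = 2 + (-363 + y)/(2*y))
N = 253708 (N = 8 - 1*(-253700) = 8 + 253700 = 253708)
N/152887 - 241685/I(J(23, P(5))) = 253708/152887 - 241685*(-24/(-363 + 5*(-12))) = 253708*(1/152887) - 241685*(-24/(-363 - 60)) = 36244/21841 - 241685/((1/2)*(-1/12)*(-423)) = 36244/21841 - 241685/141/8 = 36244/21841 - 241685*8/141 = 36244/21841 - 1933480/141 = -42224026276/3079581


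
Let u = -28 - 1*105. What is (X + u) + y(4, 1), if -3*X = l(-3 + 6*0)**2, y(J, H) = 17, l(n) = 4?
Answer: -364/3 ≈ -121.33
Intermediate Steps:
X = -16/3 (X = -1/3*4**2 = -1/3*16 = -16/3 ≈ -5.3333)
u = -133 (u = -28 - 105 = -133)
(X + u) + y(4, 1) = (-16/3 - 133) + 17 = -415/3 + 17 = -364/3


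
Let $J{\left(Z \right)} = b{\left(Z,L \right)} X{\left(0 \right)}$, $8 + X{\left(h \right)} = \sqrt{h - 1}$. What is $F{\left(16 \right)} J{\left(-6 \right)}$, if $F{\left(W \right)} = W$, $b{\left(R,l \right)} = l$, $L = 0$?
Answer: $0$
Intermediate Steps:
$X{\left(h \right)} = -8 + \sqrt{-1 + h}$ ($X{\left(h \right)} = -8 + \sqrt{h - 1} = -8 + \sqrt{-1 + h}$)
$J{\left(Z \right)} = 0$ ($J{\left(Z \right)} = 0 \left(-8 + \sqrt{-1 + 0}\right) = 0 \left(-8 + \sqrt{-1}\right) = 0 \left(-8 + i\right) = 0$)
$F{\left(16 \right)} J{\left(-6 \right)} = 16 \cdot 0 = 0$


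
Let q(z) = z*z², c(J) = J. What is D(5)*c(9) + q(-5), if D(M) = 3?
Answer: -98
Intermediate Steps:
q(z) = z³
D(5)*c(9) + q(-5) = 3*9 + (-5)³ = 27 - 125 = -98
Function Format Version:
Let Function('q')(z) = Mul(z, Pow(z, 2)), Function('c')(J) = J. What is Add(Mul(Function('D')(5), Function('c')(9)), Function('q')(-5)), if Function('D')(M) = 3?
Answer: -98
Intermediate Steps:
Function('q')(z) = Pow(z, 3)
Add(Mul(Function('D')(5), Function('c')(9)), Function('q')(-5)) = Add(Mul(3, 9), Pow(-5, 3)) = Add(27, -125) = -98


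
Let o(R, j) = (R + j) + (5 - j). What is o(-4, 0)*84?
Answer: 84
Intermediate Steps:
o(R, j) = 5 + R
o(-4, 0)*84 = (5 - 4)*84 = 1*84 = 84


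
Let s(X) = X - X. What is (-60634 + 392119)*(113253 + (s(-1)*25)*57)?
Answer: 37541670705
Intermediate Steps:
s(X) = 0
(-60634 + 392119)*(113253 + (s(-1)*25)*57) = (-60634 + 392119)*(113253 + (0*25)*57) = 331485*(113253 + 0*57) = 331485*(113253 + 0) = 331485*113253 = 37541670705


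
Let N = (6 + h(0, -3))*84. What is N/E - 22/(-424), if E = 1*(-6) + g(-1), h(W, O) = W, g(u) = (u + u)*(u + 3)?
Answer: -53369/1060 ≈ -50.348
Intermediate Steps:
g(u) = 2*u*(3 + u) (g(u) = (2*u)*(3 + u) = 2*u*(3 + u))
E = -10 (E = 1*(-6) + 2*(-1)*(3 - 1) = -6 + 2*(-1)*2 = -6 - 4 = -10)
N = 504 (N = (6 + 0)*84 = 6*84 = 504)
N/E - 22/(-424) = 504/(-10) - 22/(-424) = 504*(-1/10) - 22*(-1/424) = -252/5 + 11/212 = -53369/1060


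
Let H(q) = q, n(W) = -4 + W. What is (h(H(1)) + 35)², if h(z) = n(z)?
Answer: 1024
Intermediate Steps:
h(z) = -4 + z
(h(H(1)) + 35)² = ((-4 + 1) + 35)² = (-3 + 35)² = 32² = 1024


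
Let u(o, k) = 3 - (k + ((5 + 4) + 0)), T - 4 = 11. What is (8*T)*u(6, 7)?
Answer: -1560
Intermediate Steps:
T = 15 (T = 4 + 11 = 15)
u(o, k) = -6 - k (u(o, k) = 3 - (k + (9 + 0)) = 3 - (k + 9) = 3 - (9 + k) = 3 + (-9 - k) = -6 - k)
(8*T)*u(6, 7) = (8*15)*(-6 - 1*7) = 120*(-6 - 7) = 120*(-13) = -1560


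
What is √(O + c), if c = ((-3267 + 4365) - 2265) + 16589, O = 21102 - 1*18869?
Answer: √17655 ≈ 132.87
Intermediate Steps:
O = 2233 (O = 21102 - 18869 = 2233)
c = 15422 (c = (1098 - 2265) + 16589 = -1167 + 16589 = 15422)
√(O + c) = √(2233 + 15422) = √17655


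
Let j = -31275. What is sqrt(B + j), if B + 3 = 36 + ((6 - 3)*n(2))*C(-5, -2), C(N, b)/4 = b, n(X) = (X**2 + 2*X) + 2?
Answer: 3*I*sqrt(3498) ≈ 177.43*I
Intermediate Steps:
n(X) = 2 + X**2 + 2*X
C(N, b) = 4*b
B = -207 (B = -3 + (36 + ((6 - 3)*(2 + 2**2 + 2*2))*(4*(-2))) = -3 + (36 + (3*(2 + 4 + 4))*(-8)) = -3 + (36 + (3*10)*(-8)) = -3 + (36 + 30*(-8)) = -3 + (36 - 240) = -3 - 204 = -207)
sqrt(B + j) = sqrt(-207 - 31275) = sqrt(-31482) = 3*I*sqrt(3498)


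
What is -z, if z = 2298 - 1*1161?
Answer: -1137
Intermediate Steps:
z = 1137 (z = 2298 - 1161 = 1137)
-z = -1*1137 = -1137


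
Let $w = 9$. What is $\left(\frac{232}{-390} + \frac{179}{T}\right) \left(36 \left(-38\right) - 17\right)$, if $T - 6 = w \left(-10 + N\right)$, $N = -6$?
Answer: $\frac{1566989}{598} \approx 2620.4$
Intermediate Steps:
$T = -138$ ($T = 6 + 9 \left(-10 - 6\right) = 6 + 9 \left(-16\right) = 6 - 144 = -138$)
$\left(\frac{232}{-390} + \frac{179}{T}\right) \left(36 \left(-38\right) - 17\right) = \left(\frac{232}{-390} + \frac{179}{-138}\right) \left(36 \left(-38\right) - 17\right) = \left(232 \left(- \frac{1}{390}\right) + 179 \left(- \frac{1}{138}\right)\right) \left(-1368 - 17\right) = \left(- \frac{116}{195} - \frac{179}{138}\right) \left(-1385\right) = \left(- \frac{5657}{2990}\right) \left(-1385\right) = \frac{1566989}{598}$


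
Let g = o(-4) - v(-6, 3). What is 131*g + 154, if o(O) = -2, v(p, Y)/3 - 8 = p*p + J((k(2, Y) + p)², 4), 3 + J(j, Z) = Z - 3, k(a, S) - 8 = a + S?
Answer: -16614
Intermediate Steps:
k(a, S) = 8 + S + a (k(a, S) = 8 + (a + S) = 8 + (S + a) = 8 + S + a)
J(j, Z) = -6 + Z (J(j, Z) = -3 + (Z - 3) = -3 + (-3 + Z) = -6 + Z)
v(p, Y) = 18 + 3*p² (v(p, Y) = 24 + 3*(p*p + (-6 + 4)) = 24 + 3*(p² - 2) = 24 + 3*(-2 + p²) = 24 + (-6 + 3*p²) = 18 + 3*p²)
g = -128 (g = -2 - (18 + 3*(-6)²) = -2 - (18 + 3*36) = -2 - (18 + 108) = -2 - 1*126 = -2 - 126 = -128)
131*g + 154 = 131*(-128) + 154 = -16768 + 154 = -16614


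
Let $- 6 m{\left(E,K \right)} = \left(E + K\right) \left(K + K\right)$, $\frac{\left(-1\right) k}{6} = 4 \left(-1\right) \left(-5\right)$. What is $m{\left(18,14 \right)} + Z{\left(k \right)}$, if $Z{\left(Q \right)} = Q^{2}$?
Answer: $\frac{42752}{3} \approx 14251.0$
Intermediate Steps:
$k = -120$ ($k = - 6 \cdot 4 \left(-1\right) \left(-5\right) = - 6 \left(\left(-4\right) \left(-5\right)\right) = \left(-6\right) 20 = -120$)
$m{\left(E,K \right)} = - \frac{K \left(E + K\right)}{3}$ ($m{\left(E,K \right)} = - \frac{\left(E + K\right) \left(K + K\right)}{6} = - \frac{\left(E + K\right) 2 K}{6} = - \frac{2 K \left(E + K\right)}{6} = - \frac{K \left(E + K\right)}{3}$)
$m{\left(18,14 \right)} + Z{\left(k \right)} = \left(- \frac{1}{3}\right) 14 \left(18 + 14\right) + \left(-120\right)^{2} = \left(- \frac{1}{3}\right) 14 \cdot 32 + 14400 = - \frac{448}{3} + 14400 = \frac{42752}{3}$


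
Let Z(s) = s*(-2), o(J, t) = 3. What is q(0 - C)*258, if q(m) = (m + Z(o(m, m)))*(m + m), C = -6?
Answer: 0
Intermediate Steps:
Z(s) = -2*s
q(m) = 2*m*(-6 + m) (q(m) = (m - 2*3)*(m + m) = (m - 6)*(2*m) = (-6 + m)*(2*m) = 2*m*(-6 + m))
q(0 - C)*258 = (2*(0 - 1*(-6))*(-6 + (0 - 1*(-6))))*258 = (2*(0 + 6)*(-6 + (0 + 6)))*258 = (2*6*(-6 + 6))*258 = (2*6*0)*258 = 0*258 = 0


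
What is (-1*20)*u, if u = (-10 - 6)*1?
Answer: 320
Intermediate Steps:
u = -16 (u = -16*1 = -16)
(-1*20)*u = -1*20*(-16) = -20*(-16) = 320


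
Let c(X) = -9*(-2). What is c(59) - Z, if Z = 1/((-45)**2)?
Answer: 36449/2025 ≈ 18.000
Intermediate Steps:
c(X) = 18
Z = 1/2025 ≈ 0.00049383
c(59) - Z = 18 - 1*1/2025 = 18 - 1/2025 = 36449/2025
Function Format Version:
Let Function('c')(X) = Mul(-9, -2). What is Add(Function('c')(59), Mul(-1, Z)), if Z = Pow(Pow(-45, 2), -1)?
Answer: Rational(36449, 2025) ≈ 18.000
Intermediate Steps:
Function('c')(X) = 18
Z = Rational(1, 2025) (Z = Pow(2025, -1) = Rational(1, 2025) ≈ 0.00049383)
Add(Function('c')(59), Mul(-1, Z)) = Add(18, Mul(-1, Rational(1, 2025))) = Add(18, Rational(-1, 2025)) = Rational(36449, 2025)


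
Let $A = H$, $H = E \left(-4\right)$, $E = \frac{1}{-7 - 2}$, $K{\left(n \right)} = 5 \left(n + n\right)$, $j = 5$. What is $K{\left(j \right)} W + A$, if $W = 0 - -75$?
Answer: $\frac{33754}{9} \approx 3750.4$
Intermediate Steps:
$W = 75$ ($W = 0 + 75 = 75$)
$K{\left(n \right)} = 10 n$ ($K{\left(n \right)} = 5 \cdot 2 n = 10 n$)
$E = - \frac{1}{9}$ ($E = \frac{1}{-9} = - \frac{1}{9} \approx -0.11111$)
$H = \frac{4}{9}$ ($H = \left(- \frac{1}{9}\right) \left(-4\right) = \frac{4}{9} \approx 0.44444$)
$A = \frac{4}{9} \approx 0.44444$
$K{\left(j \right)} W + A = 10 \cdot 5 \cdot 75 + \frac{4}{9} = 50 \cdot 75 + \frac{4}{9} = 3750 + \frac{4}{9} = \frac{33754}{9}$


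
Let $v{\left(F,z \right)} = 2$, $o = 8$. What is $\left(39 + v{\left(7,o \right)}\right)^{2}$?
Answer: $1681$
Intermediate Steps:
$\left(39 + v{\left(7,o \right)}\right)^{2} = \left(39 + 2\right)^{2} = 41^{2} = 1681$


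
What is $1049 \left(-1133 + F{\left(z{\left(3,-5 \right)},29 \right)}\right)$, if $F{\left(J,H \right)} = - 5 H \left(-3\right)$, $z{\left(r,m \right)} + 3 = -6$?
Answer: $-732202$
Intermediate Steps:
$z{\left(r,m \right)} = -9$ ($z{\left(r,m \right)} = -3 - 6 = -9$)
$F{\left(J,H \right)} = 15 H$
$1049 \left(-1133 + F{\left(z{\left(3,-5 \right)},29 \right)}\right) = 1049 \left(-1133 + 15 \cdot 29\right) = 1049 \left(-1133 + 435\right) = 1049 \left(-698\right) = -732202$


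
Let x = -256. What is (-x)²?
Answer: 65536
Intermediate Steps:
(-x)² = (-1*(-256))² = 256² = 65536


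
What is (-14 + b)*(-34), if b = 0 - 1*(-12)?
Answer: 68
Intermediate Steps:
b = 12 (b = 0 + 12 = 12)
(-14 + b)*(-34) = (-14 + 12)*(-34) = -2*(-34) = 68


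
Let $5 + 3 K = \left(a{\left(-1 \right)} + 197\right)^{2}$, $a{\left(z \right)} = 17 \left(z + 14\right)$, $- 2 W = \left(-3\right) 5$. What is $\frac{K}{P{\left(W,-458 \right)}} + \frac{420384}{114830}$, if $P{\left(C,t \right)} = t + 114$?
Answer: $- \frac{9814573241}{59252280} \approx -165.64$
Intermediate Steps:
$W = \frac{15}{2}$ ($W = - \frac{\left(-3\right) 5}{2} = \left(- \frac{1}{2}\right) \left(-15\right) = \frac{15}{2} \approx 7.5$)
$a{\left(z \right)} = 238 + 17 z$ ($a{\left(z \right)} = 17 \left(14 + z\right) = 238 + 17 z$)
$K = \frac{174719}{3}$ ($K = - \frac{5}{3} + \frac{\left(\left(238 + 17 \left(-1\right)\right) + 197\right)^{2}}{3} = - \frac{5}{3} + \frac{\left(\left(238 - 17\right) + 197\right)^{2}}{3} = - \frac{5}{3} + \frac{\left(221 + 197\right)^{2}}{3} = - \frac{5}{3} + \frac{418^{2}}{3} = - \frac{5}{3} + \frac{1}{3} \cdot 174724 = - \frac{5}{3} + \frac{174724}{3} = \frac{174719}{3} \approx 58240.0$)
$P{\left(C,t \right)} = 114 + t$
$\frac{K}{P{\left(W,-458 \right)}} + \frac{420384}{114830} = \frac{174719}{3 \left(114 - 458\right)} + \frac{420384}{114830} = \frac{174719}{3 \left(-344\right)} + 420384 \cdot \frac{1}{114830} = \frac{174719}{3} \left(- \frac{1}{344}\right) + \frac{210192}{57415} = - \frac{174719}{1032} + \frac{210192}{57415} = - \frac{9814573241}{59252280}$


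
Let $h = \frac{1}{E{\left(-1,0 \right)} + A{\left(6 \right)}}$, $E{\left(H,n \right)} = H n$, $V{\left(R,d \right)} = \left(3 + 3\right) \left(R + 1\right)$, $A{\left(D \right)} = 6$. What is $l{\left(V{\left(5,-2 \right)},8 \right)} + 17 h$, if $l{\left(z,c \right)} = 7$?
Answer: $\frac{59}{6} \approx 9.8333$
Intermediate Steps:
$V{\left(R,d \right)} = 6 + 6 R$ ($V{\left(R,d \right)} = 6 \left(1 + R\right) = 6 + 6 R$)
$h = \frac{1}{6}$ ($h = \frac{1}{\left(-1\right) 0 + 6} = \frac{1}{0 + 6} = \frac{1}{6} \approx 0.16667$)
$l{\left(V{\left(5,-2 \right)},8 \right)} + 17 h = 7 + 17 \cdot \frac{1}{6} = 7 + \frac{17}{6} = \frac{59}{6}$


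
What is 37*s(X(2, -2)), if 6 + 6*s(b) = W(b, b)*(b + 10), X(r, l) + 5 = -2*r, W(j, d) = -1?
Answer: -259/6 ≈ -43.167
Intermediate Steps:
X(r, l) = -5 - 2*r
s(b) = -8/3 - b/6 (s(b) = -1 + (-(b + 10))/6 = -1 + (-(10 + b))/6 = -1 + (-10 - b)/6 = -1 + (-5/3 - b/6) = -8/3 - b/6)
37*s(X(2, -2)) = 37*(-8/3 - (-5 - 2*2)/6) = 37*(-8/3 - (-5 - 4)/6) = 37*(-8/3 - ⅙*(-9)) = 37*(-8/3 + 3/2) = 37*(-7/6) = -259/6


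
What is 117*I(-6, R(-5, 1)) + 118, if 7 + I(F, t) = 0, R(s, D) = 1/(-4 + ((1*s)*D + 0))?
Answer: -701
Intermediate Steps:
R(s, D) = 1/(-4 + D*s) (R(s, D) = 1/(-4 + (s*D + 0)) = 1/(-4 + (D*s + 0)) = 1/(-4 + D*s))
I(F, t) = -7 (I(F, t) = -7 + 0 = -7)
117*I(-6, R(-5, 1)) + 118 = 117*(-7) + 118 = -819 + 118 = -701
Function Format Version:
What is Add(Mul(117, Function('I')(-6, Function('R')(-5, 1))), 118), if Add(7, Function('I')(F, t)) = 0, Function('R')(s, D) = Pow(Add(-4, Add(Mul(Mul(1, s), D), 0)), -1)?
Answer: -701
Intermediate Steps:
Function('R')(s, D) = Pow(Add(-4, Mul(D, s)), -1) (Function('R')(s, D) = Pow(Add(-4, Add(Mul(s, D), 0)), -1) = Pow(Add(-4, Add(Mul(D, s), 0)), -1) = Pow(Add(-4, Mul(D, s)), -1))
Function('I')(F, t) = -7 (Function('I')(F, t) = Add(-7, 0) = -7)
Add(Mul(117, Function('I')(-6, Function('R')(-5, 1))), 118) = Add(Mul(117, -7), 118) = Add(-819, 118) = -701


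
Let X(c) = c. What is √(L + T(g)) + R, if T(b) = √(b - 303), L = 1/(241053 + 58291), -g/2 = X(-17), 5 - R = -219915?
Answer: 219920 + √(18709 + 5600426896*I*√269)/74836 ≈ 2.1992e+5 + 2.8637*I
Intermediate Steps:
R = 219920 (R = 5 - 1*(-219915) = 5 + 219915 = 219920)
g = 34 (g = -2*(-17) = 34)
L = 1/299344 ≈ 3.3406e-6
T(b) = √(-303 + b)
√(L + T(g)) + R = √(1/299344 + √(-303 + 34)) + 219920 = √(1/299344 + √(-269)) + 219920 = √(1/299344 + I*√269) + 219920 = 219920 + √(1/299344 + I*√269)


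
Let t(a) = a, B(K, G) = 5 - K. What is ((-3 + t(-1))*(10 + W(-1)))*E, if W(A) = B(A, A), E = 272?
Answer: -17408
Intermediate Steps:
W(A) = 5 - A
((-3 + t(-1))*(10 + W(-1)))*E = ((-3 - 1)*(10 + (5 - 1*(-1))))*272 = -4*(10 + (5 + 1))*272 = -4*(10 + 6)*272 = -4*16*272 = -64*272 = -17408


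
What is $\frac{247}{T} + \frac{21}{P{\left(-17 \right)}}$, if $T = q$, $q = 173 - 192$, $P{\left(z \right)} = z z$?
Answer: $- \frac{3736}{289} \approx -12.927$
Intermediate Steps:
$P{\left(z \right)} = z^{2}$
$q = -19$ ($q = 173 - 192 = -19$)
$T = -19$
$\frac{247}{T} + \frac{21}{P{\left(-17 \right)}} = \frac{247}{-19} + \frac{21}{\left(-17\right)^{2}} = 247 \left(- \frac{1}{19}\right) + \frac{21}{289} = -13 + 21 \cdot \frac{1}{289} = -13 + \frac{21}{289} = - \frac{3736}{289}$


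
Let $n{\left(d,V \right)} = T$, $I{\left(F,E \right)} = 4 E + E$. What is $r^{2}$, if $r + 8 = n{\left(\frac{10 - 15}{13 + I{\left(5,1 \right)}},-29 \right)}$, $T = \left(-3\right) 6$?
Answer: $676$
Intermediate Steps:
$I{\left(F,E \right)} = 5 E$
$T = -18$
$n{\left(d,V \right)} = -18$
$r = -26$ ($r = -8 - 18 = -26$)
$r^{2} = \left(-26\right)^{2} = 676$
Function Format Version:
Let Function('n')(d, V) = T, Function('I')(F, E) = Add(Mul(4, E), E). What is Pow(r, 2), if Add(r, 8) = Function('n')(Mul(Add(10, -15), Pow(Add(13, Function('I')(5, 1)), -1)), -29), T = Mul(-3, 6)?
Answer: 676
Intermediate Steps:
Function('I')(F, E) = Mul(5, E)
T = -18
Function('n')(d, V) = -18
r = -26 (r = Add(-8, -18) = -26)
Pow(r, 2) = Pow(-26, 2) = 676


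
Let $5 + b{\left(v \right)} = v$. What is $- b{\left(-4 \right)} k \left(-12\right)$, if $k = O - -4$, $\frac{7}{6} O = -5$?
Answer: $\frac{216}{7} \approx 30.857$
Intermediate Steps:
$O = - \frac{30}{7}$ ($O = \frac{6}{7} \left(-5\right) = - \frac{30}{7} \approx -4.2857$)
$b{\left(v \right)} = -5 + v$
$k = - \frac{2}{7}$ ($k = - \frac{30}{7} - -4 = - \frac{30}{7} + 4 = - \frac{2}{7} \approx -0.28571$)
$- b{\left(-4 \right)} k \left(-12\right) = - (-5 - 4) \left(- \frac{2}{7}\right) \left(-12\right) = \left(-1\right) \left(-9\right) \left(- \frac{2}{7}\right) \left(-12\right) = 9 \left(- \frac{2}{7}\right) \left(-12\right) = \left(- \frac{18}{7}\right) \left(-12\right) = \frac{216}{7}$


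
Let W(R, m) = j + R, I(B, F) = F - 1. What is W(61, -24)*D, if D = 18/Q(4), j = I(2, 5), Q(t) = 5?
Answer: 234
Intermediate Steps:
I(B, F) = -1 + F
j = 4 (j = -1 + 5 = 4)
W(R, m) = 4 + R
D = 18/5 ≈ 3.6000
W(61, -24)*D = (4 + 61)*(18/5) = 65*(18/5) = 234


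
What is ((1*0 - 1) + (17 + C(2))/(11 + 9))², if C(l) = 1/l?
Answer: 1/64 ≈ 0.015625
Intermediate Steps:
((1*0 - 1) + (17 + C(2))/(11 + 9))² = ((1*0 - 1) + (17 + 1/2)/(11 + 9))² = ((0 - 1) + (17 + ½)/20)² = (-1 + (35/2)*(1/20))² = (-1 + 7/8)² = (-⅛)² = 1/64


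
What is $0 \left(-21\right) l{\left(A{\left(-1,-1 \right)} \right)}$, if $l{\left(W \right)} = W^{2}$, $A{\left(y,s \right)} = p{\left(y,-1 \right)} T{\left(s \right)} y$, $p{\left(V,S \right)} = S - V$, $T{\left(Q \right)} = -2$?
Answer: $0$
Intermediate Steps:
$A{\left(y,s \right)} = y \left(2 + 2 y\right)$ ($A{\left(y,s \right)} = \left(-1 - y\right) \left(-2\right) y = \left(2 + 2 y\right) y = y \left(2 + 2 y\right)$)
$0 \left(-21\right) l{\left(A{\left(-1,-1 \right)} \right)} = 0 \left(-21\right) \left(2 \left(-1\right) \left(1 - 1\right)\right)^{2} = 0 \left(2 \left(-1\right) 0\right)^{2} = 0 \cdot 0^{2} = 0 \cdot 0 = 0$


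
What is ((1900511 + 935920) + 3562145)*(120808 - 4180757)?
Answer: -25977892232624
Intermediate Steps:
((1900511 + 935920) + 3562145)*(120808 - 4180757) = (2836431 + 3562145)*(-4059949) = 6398576*(-4059949) = -25977892232624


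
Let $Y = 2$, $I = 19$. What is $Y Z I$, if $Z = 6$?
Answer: $228$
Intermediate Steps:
$Y Z I = 2 \cdot 6 \cdot 19 = 12 \cdot 19 = 228$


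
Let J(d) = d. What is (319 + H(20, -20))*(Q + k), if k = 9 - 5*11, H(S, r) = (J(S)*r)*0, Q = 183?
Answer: 43703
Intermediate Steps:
H(S, r) = 0 (H(S, r) = (S*r)*0 = 0)
k = -46 (k = 9 - 55 = -46)
(319 + H(20, -20))*(Q + k) = (319 + 0)*(183 - 46) = 319*137 = 43703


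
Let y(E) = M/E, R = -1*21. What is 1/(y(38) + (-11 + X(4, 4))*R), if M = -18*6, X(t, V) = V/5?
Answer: 95/20079 ≈ 0.0047313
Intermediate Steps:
X(t, V) = V/5 (X(t, V) = V*(1/5) = V/5)
R = -21
M = -108
y(E) = -108/E
1/(y(38) + (-11 + X(4, 4))*R) = 1/(-108/38 + (-11 + (1/5)*4)*(-21)) = 1/(-108*1/38 + (-11 + 4/5)*(-21)) = 1/(-54/19 - 51/5*(-21)) = 1/(-54/19 + 1071/5) = 1/(20079/95) = 95/20079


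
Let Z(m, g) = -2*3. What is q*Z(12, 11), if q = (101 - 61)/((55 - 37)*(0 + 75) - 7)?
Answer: -240/1343 ≈ -0.17870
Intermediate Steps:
Z(m, g) = -6
q = 40/1343 (q = 40/(18*75 - 7) = 40/(1350 - 7) = 40/1343 ≈ 0.029784)
q*Z(12, 11) = (40/1343)*(-6) = -240/1343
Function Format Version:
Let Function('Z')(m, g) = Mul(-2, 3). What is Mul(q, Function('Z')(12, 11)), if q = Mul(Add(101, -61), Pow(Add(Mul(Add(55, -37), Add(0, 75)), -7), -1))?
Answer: Rational(-240, 1343) ≈ -0.17870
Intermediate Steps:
Function('Z')(m, g) = -6
q = Rational(40, 1343) (q = Mul(40, Pow(Add(Mul(18, 75), -7), -1)) = Mul(40, Pow(Add(1350, -7), -1)) = Mul(40, Pow(1343, -1)) = Mul(40, Rational(1, 1343)) = Rational(40, 1343) ≈ 0.029784)
Mul(q, Function('Z')(12, 11)) = Mul(Rational(40, 1343), -6) = Rational(-240, 1343)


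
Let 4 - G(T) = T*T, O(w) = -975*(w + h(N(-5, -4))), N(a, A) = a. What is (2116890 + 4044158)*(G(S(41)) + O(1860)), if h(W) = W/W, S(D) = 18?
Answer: -11181039105160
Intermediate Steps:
h(W) = 1
O(w) = -975 - 975*w (O(w) = -975*(w + 1) = -975*(1 + w) = -975 - 975*w)
G(T) = 4 - T² (G(T) = 4 - T*T = 4 - T²)
(2116890 + 4044158)*(G(S(41)) + O(1860)) = (2116890 + 4044158)*((4 - 1*18²) + (-975 - 975*1860)) = 6161048*((4 - 1*324) + (-975 - 1813500)) = 6161048*((4 - 324) - 1814475) = 6161048*(-320 - 1814475) = 6161048*(-1814795) = -11181039105160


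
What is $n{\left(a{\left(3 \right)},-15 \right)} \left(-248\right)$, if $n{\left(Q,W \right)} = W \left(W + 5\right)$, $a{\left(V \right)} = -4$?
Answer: $-37200$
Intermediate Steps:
$n{\left(Q,W \right)} = W \left(5 + W\right)$
$n{\left(a{\left(3 \right)},-15 \right)} \left(-248\right) = - 15 \left(5 - 15\right) \left(-248\right) = \left(-15\right) \left(-10\right) \left(-248\right) = 150 \left(-248\right) = -37200$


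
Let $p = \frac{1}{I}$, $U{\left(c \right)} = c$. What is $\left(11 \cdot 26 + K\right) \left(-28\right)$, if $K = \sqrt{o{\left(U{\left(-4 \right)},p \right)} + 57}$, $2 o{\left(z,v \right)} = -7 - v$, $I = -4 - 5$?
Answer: $-8008 - \frac{28 \sqrt{482}}{3} \approx -8212.9$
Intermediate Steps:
$I = -9$
$p = - \frac{1}{9}$ ($p = \frac{1}{-9} = - \frac{1}{9} \approx -0.11111$)
$o{\left(z,v \right)} = - \frac{7}{2} - \frac{v}{2}$ ($o{\left(z,v \right)} = \frac{-7 - v}{2} = - \frac{7}{2} - \frac{v}{2}$)
$K = \frac{\sqrt{482}}{3}$ ($K = \sqrt{\left(- \frac{7}{2} - - \frac{1}{18}\right) + 57} = \sqrt{\left(- \frac{7}{2} + \frac{1}{18}\right) + 57} = \sqrt{- \frac{31}{9} + 57} = \sqrt{\frac{482}{9}} = \frac{\sqrt{482}}{3} \approx 7.3182$)
$\left(11 \cdot 26 + K\right) \left(-28\right) = \left(11 \cdot 26 + \frac{\sqrt{482}}{3}\right) \left(-28\right) = \left(286 + \frac{\sqrt{482}}{3}\right) \left(-28\right) = -8008 - \frac{28 \sqrt{482}}{3}$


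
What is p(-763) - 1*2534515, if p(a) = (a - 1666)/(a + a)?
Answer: -552523923/218 ≈ -2.5345e+6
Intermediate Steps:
p(a) = (-1666 + a)/(2*a) (p(a) = (-1666 + a)/((2*a)) = (-1666 + a)*(1/(2*a)) = (-1666 + a)/(2*a))
p(-763) - 1*2534515 = (1/2)*(-1666 - 763)/(-763) - 1*2534515 = (1/2)*(-1/763)*(-2429) - 2534515 = 347/218 - 2534515 = -552523923/218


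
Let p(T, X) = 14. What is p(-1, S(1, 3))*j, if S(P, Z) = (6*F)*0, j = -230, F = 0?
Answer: -3220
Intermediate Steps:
S(P, Z) = 0 (S(P, Z) = (6*0)*0 = 0*0 = 0)
p(-1, S(1, 3))*j = 14*(-230) = -3220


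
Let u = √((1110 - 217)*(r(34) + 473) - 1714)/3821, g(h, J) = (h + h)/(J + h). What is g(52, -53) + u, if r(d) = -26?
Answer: -104 + √397457/3821 ≈ -103.83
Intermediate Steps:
g(h, J) = 2*h/(J + h) (g(h, J) = (2*h)/(J + h) = 2*h/(J + h))
u = √397457/3821 (u = √((1110 - 217)*(-26 + 473) - 1714)/3821 = √(893*447 - 1714)*(1/3821) = √(399171 - 1714)*(1/3821) = √397457*(1/3821) = √397457/3821 ≈ 0.16499)
g(52, -53) + u = 2*52/(-53 + 52) + √397457/3821 = 2*52/(-1) + √397457/3821 = 2*52*(-1) + √397457/3821 = -104 + √397457/3821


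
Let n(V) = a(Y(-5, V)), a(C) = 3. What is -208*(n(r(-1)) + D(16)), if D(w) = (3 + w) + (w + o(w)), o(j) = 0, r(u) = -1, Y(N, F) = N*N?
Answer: -7904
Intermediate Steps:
Y(N, F) = N²
n(V) = 3
D(w) = 3 + 2*w (D(w) = (3 + w) + (w + 0) = (3 + w) + w = 3 + 2*w)
-208*(n(r(-1)) + D(16)) = -208*(3 + (3 + 2*16)) = -208*(3 + (3 + 32)) = -208*(3 + 35) = -208*38 = -7904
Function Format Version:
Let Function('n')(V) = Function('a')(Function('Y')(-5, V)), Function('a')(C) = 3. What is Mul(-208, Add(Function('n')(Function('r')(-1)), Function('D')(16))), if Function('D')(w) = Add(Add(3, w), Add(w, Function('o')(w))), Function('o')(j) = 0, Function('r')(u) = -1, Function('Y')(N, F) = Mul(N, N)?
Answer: -7904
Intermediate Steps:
Function('Y')(N, F) = Pow(N, 2)
Function('n')(V) = 3
Function('D')(w) = Add(3, Mul(2, w)) (Function('D')(w) = Add(Add(3, w), Add(w, 0)) = Add(Add(3, w), w) = Add(3, Mul(2, w)))
Mul(-208, Add(Function('n')(Function('r')(-1)), Function('D')(16))) = Mul(-208, Add(3, Add(3, Mul(2, 16)))) = Mul(-208, Add(3, Add(3, 32))) = Mul(-208, Add(3, 35)) = Mul(-208, 38) = -7904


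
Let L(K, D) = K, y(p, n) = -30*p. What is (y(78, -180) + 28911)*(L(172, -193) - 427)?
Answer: -6775605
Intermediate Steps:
(y(78, -180) + 28911)*(L(172, -193) - 427) = (-30*78 + 28911)*(172 - 427) = (-2340 + 28911)*(-255) = 26571*(-255) = -6775605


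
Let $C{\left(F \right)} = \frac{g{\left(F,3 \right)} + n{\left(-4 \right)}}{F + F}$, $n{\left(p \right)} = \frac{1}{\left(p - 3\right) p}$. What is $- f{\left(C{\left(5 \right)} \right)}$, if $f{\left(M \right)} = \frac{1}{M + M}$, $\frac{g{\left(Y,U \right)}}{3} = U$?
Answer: $- \frac{140}{253} \approx -0.55336$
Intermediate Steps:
$g{\left(Y,U \right)} = 3 U$
$n{\left(p \right)} = \frac{1}{p \left(-3 + p\right)}$ ($n{\left(p \right)} = \frac{1}{\left(-3 + p\right) p} = \frac{1}{p \left(-3 + p\right)}$)
$C{\left(F \right)} = \frac{253}{56 F}$ ($C{\left(F \right)} = \frac{3 \cdot 3 + \frac{1}{\left(-4\right) \left(-3 - 4\right)}}{F + F} = \frac{9 - \frac{1}{4 \left(-7\right)}}{2 F} = \left(9 - - \frac{1}{28}\right) \frac{1}{2 F} = \left(9 + \frac{1}{28}\right) \frac{1}{2 F} = \frac{253 \frac{1}{2 F}}{28} = \frac{253}{56 F}$)
$f{\left(M \right)} = \frac{1}{2 M}$
$- f{\left(C{\left(5 \right)} \right)} = - \frac{1}{2 \frac{253}{56 \cdot 5}} = - \frac{1}{2 \cdot \frac{253}{56} \cdot \frac{1}{5}} = - \frac{1}{2 \cdot \frac{253}{280}} = - \frac{280}{2 \cdot 253} = \left(-1\right) \frac{140}{253} = - \frac{140}{253}$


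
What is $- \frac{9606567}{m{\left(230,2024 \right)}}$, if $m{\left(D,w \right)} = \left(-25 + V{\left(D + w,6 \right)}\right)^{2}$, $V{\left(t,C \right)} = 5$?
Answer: $- \frac{9606567}{400} \approx -24016.0$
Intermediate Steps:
$m{\left(D,w \right)} = 400$ ($m{\left(D,w \right)} = \left(-25 + 5\right)^{2} = \left(-20\right)^{2} = 400$)
$- \frac{9606567}{m{\left(230,2024 \right)}} = - \frac{9606567}{400}$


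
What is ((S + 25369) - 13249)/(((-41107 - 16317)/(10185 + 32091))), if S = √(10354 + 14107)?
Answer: -32024070/3589 - 10569*√24461/14356 ≈ -9038.0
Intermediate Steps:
S = √24461 ≈ 156.40
((S + 25369) - 13249)/(((-41107 - 16317)/(10185 + 32091))) = ((√24461 + 25369) - 13249)/(((-41107 - 16317)/(10185 + 32091))) = ((25369 + √24461) - 13249)/((-57424/42276)) = (12120 + √24461)/((-57424*1/42276)) = (12120 + √24461)/(-14356/10569) = (12120 + √24461)*(-10569/14356) = -32024070/3589 - 10569*√24461/14356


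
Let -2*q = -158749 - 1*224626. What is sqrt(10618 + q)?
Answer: sqrt(809222)/2 ≈ 449.78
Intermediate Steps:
q = 383375/2 (q = -(-158749 - 1*224626)/2 = -(-158749 - 224626)/2 = -1/2*(-383375) = 383375/2 ≈ 1.9169e+5)
sqrt(10618 + q) = sqrt(10618 + 383375/2) = sqrt(404611/2) = sqrt(809222)/2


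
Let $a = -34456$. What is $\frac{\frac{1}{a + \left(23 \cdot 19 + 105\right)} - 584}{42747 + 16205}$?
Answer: $- \frac{19805777}{1999298128} \approx -0.0099064$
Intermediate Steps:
$\frac{\frac{1}{a + \left(23 \cdot 19 + 105\right)} - 584}{42747 + 16205} = \frac{\frac{1}{-34456 + \left(23 \cdot 19 + 105\right)} - 584}{42747 + 16205} = \frac{\frac{1}{-34456 + \left(437 + 105\right)} - 584}{58952} = \left(\frac{1}{-34456 + 542} - 584\right) \frac{1}{58952} = \left(\frac{1}{-33914} - 584\right) \frac{1}{58952} = \left(- \frac{1}{33914} - 584\right) \frac{1}{58952} = \left(- \frac{19805777}{33914}\right) \frac{1}{58952} = - \frac{19805777}{1999298128}$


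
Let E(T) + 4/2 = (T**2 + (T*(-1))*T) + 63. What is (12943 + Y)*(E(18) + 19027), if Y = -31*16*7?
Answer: 180782448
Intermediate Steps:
E(T) = 61 (E(T) = -2 + ((T**2 + (T*(-1))*T) + 63) = -2 + ((T**2 + (-T)*T) + 63) = -2 + ((T**2 - T**2) + 63) = -2 + (0 + 63) = -2 + 63 = 61)
Y = -3472 (Y = -496*7 = -3472)
(12943 + Y)*(E(18) + 19027) = (12943 - 3472)*(61 + 19027) = 9471*19088 = 180782448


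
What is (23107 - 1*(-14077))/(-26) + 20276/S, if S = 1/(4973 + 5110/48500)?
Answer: 3178768336834/31525 ≈ 1.0083e+8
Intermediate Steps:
S = 4850/24119561 (S = 1/(4973 + 5110*(1/48500)) = 1/(4973 + 511/4850) = 1/(24119561/4850) = 4850/24119561 ≈ 0.00020108)
(23107 - 1*(-14077))/(-26) + 20276/S = (23107 - 1*(-14077))/(-26) + 20276/(4850/24119561) = (23107 + 14077)*(-1/26) + 20276*(24119561/4850) = 37184*(-1/26) + 244524109418/2425 = -18592/13 + 244524109418/2425 = 3178768336834/31525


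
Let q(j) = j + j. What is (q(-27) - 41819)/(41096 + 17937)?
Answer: -3221/4541 ≈ -0.70932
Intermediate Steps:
q(j) = 2*j
(q(-27) - 41819)/(41096 + 17937) = (2*(-27) - 41819)/(41096 + 17937) = (-54 - 41819)/59033 = -41873*1/59033 = -3221/4541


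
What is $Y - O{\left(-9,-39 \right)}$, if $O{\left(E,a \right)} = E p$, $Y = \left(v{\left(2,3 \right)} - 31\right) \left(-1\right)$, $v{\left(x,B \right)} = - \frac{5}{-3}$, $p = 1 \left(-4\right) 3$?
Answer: $- \frac{236}{3} \approx -78.667$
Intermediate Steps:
$p = -12$ ($p = \left(-4\right) 3 = -12$)
$v{\left(x,B \right)} = \frac{5}{3}$ ($v{\left(x,B \right)} = \left(-5\right) \left(- \frac{1}{3}\right) = \frac{5}{3}$)
$Y = \frac{88}{3}$ ($Y = \left(\frac{5}{3} - 31\right) \left(-1\right) = \left(- \frac{88}{3}\right) \left(-1\right) = \frac{88}{3} \approx 29.333$)
$O{\left(E,a \right)} = - 12 E$ ($O{\left(E,a \right)} = E \left(-12\right) = - 12 E$)
$Y - O{\left(-9,-39 \right)} = \frac{88}{3} - \left(-12\right) \left(-9\right) = \frac{88}{3} - 108 = - \frac{236}{3}$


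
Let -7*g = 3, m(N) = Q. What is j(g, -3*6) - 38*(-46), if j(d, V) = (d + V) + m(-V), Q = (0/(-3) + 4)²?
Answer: 12219/7 ≈ 1745.6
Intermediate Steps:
Q = 16 (Q = (0*(-⅓) + 4)² = (0 + 4)² = 4² = 16)
m(N) = 16
g = -3/7 (g = -⅐*3 = -3/7 ≈ -0.42857)
j(d, V) = 16 + V + d (j(d, V) = (d + V) + 16 = (V + d) + 16 = 16 + V + d)
j(g, -3*6) - 38*(-46) = (16 - 3*6 - 3/7) - 38*(-46) = (16 - 18 - 3/7) + 1748 = -17/7 + 1748 = 12219/7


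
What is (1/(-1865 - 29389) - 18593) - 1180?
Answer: -617985343/31254 ≈ -19773.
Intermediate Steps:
(1/(-1865 - 29389) - 18593) - 1180 = (1/(-31254) - 18593) - 1180 = (-1/31254 - 18593) - 1180 = -581105623/31254 - 1180 = -617985343/31254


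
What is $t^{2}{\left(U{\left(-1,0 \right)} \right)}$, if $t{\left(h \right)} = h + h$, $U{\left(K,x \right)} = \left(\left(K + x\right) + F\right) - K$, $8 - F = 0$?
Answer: $256$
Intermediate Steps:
$F = 8$ ($F = 8 - 0 = 8 + 0 = 8$)
$U{\left(K,x \right)} = 8 + x$ ($U{\left(K,x \right)} = \left(\left(K + x\right) + 8\right) - K = \left(8 + K + x\right) - K = 8 + x$)
$t{\left(h \right)} = 2 h$
$t^{2}{\left(U{\left(-1,0 \right)} \right)} = \left(2 \left(8 + 0\right)\right)^{2} = \left(2 \cdot 8\right)^{2} = 16^{2} = 256$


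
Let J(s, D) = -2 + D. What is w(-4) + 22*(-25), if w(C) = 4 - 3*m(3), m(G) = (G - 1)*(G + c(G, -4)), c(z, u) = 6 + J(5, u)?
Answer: -564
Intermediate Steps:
c(z, u) = 4 + u (c(z, u) = 6 + (-2 + u) = 4 + u)
m(G) = G*(-1 + G) (m(G) = (G - 1)*(G + (4 - 4)) = (-1 + G)*(G + 0) = (-1 + G)*G = G*(-1 + G))
w(C) = -14 (w(C) = 4 - 9*(-1 + 3) = 4 - 9*2 = 4 - 3*6 = 4 - 18 = -14)
w(-4) + 22*(-25) = -14 + 22*(-25) = -14 - 550 = -564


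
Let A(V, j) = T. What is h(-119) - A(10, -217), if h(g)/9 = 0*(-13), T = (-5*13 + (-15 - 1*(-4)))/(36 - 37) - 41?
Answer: -35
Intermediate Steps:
T = 35 (T = (-65 + (-15 + 4))/(-1) - 41 = (-65 - 11)*(-1) - 41 = -76*(-1) - 41 = 76 - 41 = 35)
A(V, j) = 35
h(g) = 0 (h(g) = 9*(0*(-13)) = 9*0 = 0)
h(-119) - A(10, -217) = 0 - 1*35 = 0 - 35 = -35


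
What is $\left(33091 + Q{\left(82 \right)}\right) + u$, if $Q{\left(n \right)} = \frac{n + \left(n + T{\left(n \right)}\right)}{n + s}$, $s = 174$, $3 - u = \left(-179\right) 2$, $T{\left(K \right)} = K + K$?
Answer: $\frac{1070505}{32} \approx 33453.0$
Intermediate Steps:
$T{\left(K \right)} = 2 K$
$u = 361$ ($u = 3 - \left(-179\right) 2 = 3 - -358 = 3 + 358 = 361$)
$Q{\left(n \right)} = \frac{4 n}{174 + n}$ ($Q{\left(n \right)} = \frac{n + \left(n + 2 n\right)}{n + 174} = \frac{n + 3 n}{174 + n} = \frac{4 n}{174 + n}$)
$\left(33091 + Q{\left(82 \right)}\right) + u = \left(33091 + 4 \cdot 82 \frac{1}{174 + 82}\right) + 361 = \left(33091 + 4 \cdot 82 \cdot \frac{1}{256}\right) + 361 = \left(33091 + \frac{41}{32}\right) + 361 = \frac{1058953}{32} + 361 = \frac{1070505}{32}$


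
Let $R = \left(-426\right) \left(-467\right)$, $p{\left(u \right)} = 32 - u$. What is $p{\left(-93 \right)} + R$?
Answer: $199067$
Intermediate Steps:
$R = 198942$
$p{\left(-93 \right)} + R = \left(32 - -93\right) + 198942 = \left(32 + 93\right) + 198942 = 125 + 198942 = 199067$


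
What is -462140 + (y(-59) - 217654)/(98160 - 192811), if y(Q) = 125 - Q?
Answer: -43741795670/94651 ≈ -4.6214e+5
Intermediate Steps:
-462140 + (y(-59) - 217654)/(98160 - 192811) = -462140 + ((125 - 1*(-59)) - 217654)/(98160 - 192811) = -462140 + ((125 + 59) - 217654)/(-94651) = -462140 + (184 - 217654)*(-1/94651) = -462140 - 217470*(-1/94651) = -462140 + 217470/94651 = -43741795670/94651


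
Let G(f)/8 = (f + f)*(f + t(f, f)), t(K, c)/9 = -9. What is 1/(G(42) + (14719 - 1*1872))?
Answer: -1/13361 ≈ -7.4845e-5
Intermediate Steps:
t(K, c) = -81 (t(K, c) = 9*(-9) = -81)
G(f) = 16*f*(-81 + f) (G(f) = 8*((f + f)*(f - 81)) = 8*((2*f)*(-81 + f)) = 8*(2*f*(-81 + f)) = 16*f*(-81 + f))
1/(G(42) + (14719 - 1*1872)) = 1/(16*42*(-81 + 42) + (14719 - 1*1872)) = 1/(16*42*(-39) + (14719 - 1872)) = 1/(-26208 + 12847) = 1/(-13361) = -1/13361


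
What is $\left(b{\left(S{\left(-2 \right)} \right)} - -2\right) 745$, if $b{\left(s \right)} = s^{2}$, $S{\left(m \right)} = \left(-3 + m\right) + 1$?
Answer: $13410$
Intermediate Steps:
$S{\left(m \right)} = -2 + m$
$\left(b{\left(S{\left(-2 \right)} \right)} - -2\right) 745 = \left(\left(-2 - 2\right)^{2} - -2\right) 745 = \left(\left(-4\right)^{2} + 2\right) 745 = \left(16 + 2\right) 745 = 18 \cdot 745 = 13410$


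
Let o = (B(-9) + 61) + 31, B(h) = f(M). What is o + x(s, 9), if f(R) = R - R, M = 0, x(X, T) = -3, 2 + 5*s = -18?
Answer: 89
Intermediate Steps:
s = -4 (s = -2/5 + (1/5)*(-18) = -2/5 - 18/5 = -4)
f(R) = 0
B(h) = 0
o = 92 (o = (0 + 61) + 31 = 61 + 31 = 92)
o + x(s, 9) = 92 - 3 = 89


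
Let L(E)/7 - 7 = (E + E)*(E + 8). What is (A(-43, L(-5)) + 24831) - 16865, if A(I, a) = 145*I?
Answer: 1731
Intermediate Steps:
L(E) = 49 + 14*E*(8 + E) (L(E) = 49 + 7*((E + E)*(E + 8)) = 49 + 7*((2*E)*(8 + E)) = 49 + 7*(2*E*(8 + E)) = 49 + 14*E*(8 + E))
(A(-43, L(-5)) + 24831) - 16865 = (145*(-43) + 24831) - 16865 = (-6235 + 24831) - 16865 = 18596 - 16865 = 1731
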